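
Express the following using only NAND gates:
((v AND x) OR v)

((((v NAND x) NAND (v NAND x)) NAND ((v NAND x) NAND (v NAND x))) NAND (v NAND v))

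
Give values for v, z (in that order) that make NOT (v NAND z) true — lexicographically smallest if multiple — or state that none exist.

v=1, z=1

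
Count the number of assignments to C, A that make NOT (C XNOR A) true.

Satisfying assignments: (0,1), (1,0)
Count: 2 out of 4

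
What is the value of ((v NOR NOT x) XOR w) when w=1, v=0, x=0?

Substituting: ((0 NOR NOT 0) XOR 1)
= 1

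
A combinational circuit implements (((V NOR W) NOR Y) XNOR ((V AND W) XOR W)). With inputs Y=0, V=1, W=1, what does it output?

Substituting: (((1 NOR 1) NOR 0) XNOR ((1 AND 1) XOR 1))
= 0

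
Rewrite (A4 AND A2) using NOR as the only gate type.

((A4 NOR A4) NOR (A2 NOR A2))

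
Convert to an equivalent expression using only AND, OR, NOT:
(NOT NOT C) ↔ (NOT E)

((NOT NOT C) AND (NOT E)) OR (NOT C AND E)
(Biconditional = both true or both false)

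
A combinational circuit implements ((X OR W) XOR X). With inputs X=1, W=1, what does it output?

Substituting: ((1 OR 1) XOR 1)
= 0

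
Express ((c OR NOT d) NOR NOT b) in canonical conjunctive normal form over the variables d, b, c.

(d OR b OR c) AND (d OR b OR NOT c) AND (d OR NOT b OR c) AND (d OR NOT b OR NOT c) AND (NOT d OR b OR c) AND (NOT d OR b OR NOT c) AND (NOT d OR NOT b OR NOT c)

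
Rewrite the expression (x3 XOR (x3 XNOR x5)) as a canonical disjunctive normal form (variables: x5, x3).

(NOT x5 AND NOT x3) OR (NOT x5 AND x3)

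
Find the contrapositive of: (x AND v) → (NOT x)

Contrapositive: x → NOT (x AND v)
Note: A statement and its contrapositive are logically equivalent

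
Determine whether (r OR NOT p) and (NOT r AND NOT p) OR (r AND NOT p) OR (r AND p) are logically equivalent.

Yes, they are equivalent — the two output columns agree on all 4 assignments:
r | p | Expression 1 | Expression 2
-----------------------------------
0 | 0 | 1 | 1
0 | 1 | 0 | 0
1 | 0 | 1 | 1
1 | 1 | 1 | 1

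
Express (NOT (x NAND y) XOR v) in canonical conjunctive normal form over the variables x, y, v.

(x OR y OR v) AND (x OR NOT y OR v) AND (NOT x OR y OR v) AND (NOT x OR NOT y OR NOT v)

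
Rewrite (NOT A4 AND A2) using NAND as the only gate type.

(((A4 NAND A4) NAND A2) NAND ((A4 NAND A4) NAND A2))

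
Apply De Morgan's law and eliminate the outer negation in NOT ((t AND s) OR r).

NOT (t AND s) AND NOT r
De Morgan's: NOT(OR of terms) = AND of negations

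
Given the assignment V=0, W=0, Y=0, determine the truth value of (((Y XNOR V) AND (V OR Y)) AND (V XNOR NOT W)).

Substituting: (((0 XNOR 0) AND (0 OR 0)) AND (0 XNOR NOT 0))
= 0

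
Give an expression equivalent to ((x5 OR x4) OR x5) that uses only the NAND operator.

((((x5 NAND x5) NAND (x4 NAND x4)) NAND ((x5 NAND x5) NAND (x4 NAND x4))) NAND (x5 NAND x5))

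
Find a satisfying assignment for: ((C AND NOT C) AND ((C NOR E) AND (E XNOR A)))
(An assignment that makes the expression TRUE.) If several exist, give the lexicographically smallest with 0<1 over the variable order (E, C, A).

UNSATISFIABLE - no assignment makes this expression true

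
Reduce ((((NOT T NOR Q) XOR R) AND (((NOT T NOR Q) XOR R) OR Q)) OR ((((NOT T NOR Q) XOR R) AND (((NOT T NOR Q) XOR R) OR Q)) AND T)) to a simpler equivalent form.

By absorption (E OR (E AND v) = E) then absorption (E AND (E OR v) = E):
= ((NOT T NOR Q) XOR R)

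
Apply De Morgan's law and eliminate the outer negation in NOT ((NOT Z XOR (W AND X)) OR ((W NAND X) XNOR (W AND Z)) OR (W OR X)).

NOT (NOT Z XOR (W AND X)) AND NOT ((W NAND X) XNOR (W AND Z)) AND NOT (W OR X)
De Morgan's: NOT(OR of terms) = AND of negations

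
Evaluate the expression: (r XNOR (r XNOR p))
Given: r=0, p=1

Substituting: (0 XNOR (0 XNOR 1))
= 1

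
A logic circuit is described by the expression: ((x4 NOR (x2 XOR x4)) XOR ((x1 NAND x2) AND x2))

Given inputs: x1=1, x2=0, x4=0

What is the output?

Substituting: ((0 NOR (0 XOR 0)) XOR ((1 NAND 0) AND 0))
= 1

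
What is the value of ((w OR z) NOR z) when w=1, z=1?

Substituting: ((1 OR 1) NOR 1)
= 0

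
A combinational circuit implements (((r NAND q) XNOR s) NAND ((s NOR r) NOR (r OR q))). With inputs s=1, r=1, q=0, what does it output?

Substituting: (((1 NAND 0) XNOR 1) NAND ((1 NOR 1) NOR (1 OR 0)))
= 1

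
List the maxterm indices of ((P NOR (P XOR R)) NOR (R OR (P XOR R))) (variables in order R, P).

ΠM(0, 1, 2, 3) = (R OR P) AND (R OR NOT P) AND (NOT R OR P) AND (NOT R OR NOT P)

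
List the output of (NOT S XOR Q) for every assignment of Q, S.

Q | S | Output
--------------
0 | 0 | 1
0 | 1 | 0
1 | 0 | 0
1 | 1 | 1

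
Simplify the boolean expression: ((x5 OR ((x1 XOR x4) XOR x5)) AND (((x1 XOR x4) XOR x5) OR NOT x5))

By distribution ((E OR v) AND (E OR NOT v) = E):
= ((x1 XOR x4) XOR x5)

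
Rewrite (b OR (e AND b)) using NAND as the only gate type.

((b NAND b) NAND (((e NAND b) NAND (e NAND b)) NAND ((e NAND b) NAND (e NAND b))))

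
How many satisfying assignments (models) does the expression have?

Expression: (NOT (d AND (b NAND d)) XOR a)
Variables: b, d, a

Satisfying assignments: (0,0,0), (0,1,1), (1,0,0), (1,1,0)
Count: 4 out of 8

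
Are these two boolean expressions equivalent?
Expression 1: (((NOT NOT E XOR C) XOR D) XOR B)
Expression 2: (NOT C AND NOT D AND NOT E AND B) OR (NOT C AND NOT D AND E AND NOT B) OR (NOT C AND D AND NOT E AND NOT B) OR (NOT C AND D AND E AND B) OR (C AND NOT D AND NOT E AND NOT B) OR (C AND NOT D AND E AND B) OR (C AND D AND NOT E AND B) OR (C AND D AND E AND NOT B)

Yes, they are equivalent — the two output columns agree on all 16 assignments:
C | D | E | B | Expression 1 | Expression 2
-------------------------------------------
0 | 0 | 0 | 0 | 0 | 0
0 | 0 | 0 | 1 | 1 | 1
0 | 0 | 1 | 0 | 1 | 1
0 | 0 | 1 | 1 | 0 | 0
0 | 1 | 0 | 0 | 1 | 1
0 | 1 | 0 | 1 | 0 | 0
0 | 1 | 1 | 0 | 0 | 0
0 | 1 | 1 | 1 | 1 | 1
1 | 0 | 0 | 0 | 1 | 1
1 | 0 | 0 | 1 | 0 | 0
1 | 0 | 1 | 0 | 0 | 0
1 | 0 | 1 | 1 | 1 | 1
1 | 1 | 0 | 0 | 0 | 0
1 | 1 | 0 | 1 | 1 | 1
1 | 1 | 1 | 0 | 1 | 1
1 | 1 | 1 | 1 | 0 | 0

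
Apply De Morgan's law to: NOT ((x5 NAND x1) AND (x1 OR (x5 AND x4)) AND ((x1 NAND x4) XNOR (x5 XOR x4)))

NOT (x5 NAND x1) OR NOT (x1 OR (x5 AND x4)) OR NOT ((x1 NAND x4) XNOR (x5 XOR x4))
De Morgan's: NOT(AND of terms) = OR of negations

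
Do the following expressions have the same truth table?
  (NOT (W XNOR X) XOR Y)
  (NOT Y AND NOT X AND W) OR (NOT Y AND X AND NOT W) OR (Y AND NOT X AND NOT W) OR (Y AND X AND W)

Yes, they are equivalent — the two output columns agree on all 8 assignments:
Y | X | W | Expression 1 | Expression 2
---------------------------------------
0 | 0 | 0 | 0 | 0
0 | 0 | 1 | 1 | 1
0 | 1 | 0 | 1 | 1
0 | 1 | 1 | 0 | 0
1 | 0 | 0 | 1 | 1
1 | 0 | 1 | 0 | 0
1 | 1 | 0 | 0 | 0
1 | 1 | 1 | 1 | 1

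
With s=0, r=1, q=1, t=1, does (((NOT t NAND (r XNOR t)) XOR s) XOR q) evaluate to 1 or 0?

Substituting: (((NOT 1 NAND (1 XNOR 1)) XOR 0) XOR 1)
= 0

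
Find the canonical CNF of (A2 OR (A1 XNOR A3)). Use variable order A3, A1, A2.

(A3 OR NOT A1 OR A2) AND (NOT A3 OR A1 OR A2)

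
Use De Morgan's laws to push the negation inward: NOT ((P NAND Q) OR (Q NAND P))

NOT (P NAND Q) AND NOT (Q NAND P)
De Morgan's: NOT(OR of terms) = AND of negations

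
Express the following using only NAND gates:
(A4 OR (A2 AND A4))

((A4 NAND A4) NAND (((A2 NAND A4) NAND (A2 NAND A4)) NAND ((A2 NAND A4) NAND (A2 NAND A4))))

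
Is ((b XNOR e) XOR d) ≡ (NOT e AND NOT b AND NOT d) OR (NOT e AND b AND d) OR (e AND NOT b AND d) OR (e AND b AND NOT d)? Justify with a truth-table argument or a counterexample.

Yes, they are equivalent — the two output columns agree on all 8 assignments:
e | b | d | Expression 1 | Expression 2
---------------------------------------
0 | 0 | 0 | 1 | 1
0 | 0 | 1 | 0 | 0
0 | 1 | 0 | 0 | 0
0 | 1 | 1 | 1 | 1
1 | 0 | 0 | 0 | 0
1 | 0 | 1 | 1 | 1
1 | 1 | 0 | 1 | 1
1 | 1 | 1 | 0 | 0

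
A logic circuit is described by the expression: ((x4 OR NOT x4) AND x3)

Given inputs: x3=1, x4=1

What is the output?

Substituting: ((1 OR NOT 1) AND 1)
= 1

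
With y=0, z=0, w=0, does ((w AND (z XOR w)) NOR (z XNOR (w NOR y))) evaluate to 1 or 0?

Substituting: ((0 AND (0 XOR 0)) NOR (0 XNOR (0 NOR 0)))
= 1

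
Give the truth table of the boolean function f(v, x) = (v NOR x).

v | x | Output
--------------
0 | 0 | 1
0 | 1 | 0
1 | 0 | 0
1 | 1 | 0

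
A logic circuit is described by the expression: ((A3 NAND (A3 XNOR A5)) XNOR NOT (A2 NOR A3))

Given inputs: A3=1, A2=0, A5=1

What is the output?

Substituting: ((1 NAND (1 XNOR 1)) XNOR NOT (0 NOR 1))
= 0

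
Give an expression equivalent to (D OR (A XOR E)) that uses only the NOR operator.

((D NOR ((((A NOR E) NOR (A NOR E)) NOR ((A NOR E) NOR (A NOR E))) NOR ((((A NOR A) NOR (E NOR E)) NOR ((A NOR A) NOR (E NOR E))) NOR (((A NOR A) NOR (E NOR E)) NOR ((A NOR A) NOR (E NOR E)))))) NOR (D NOR ((((A NOR E) NOR (A NOR E)) NOR ((A NOR E) NOR (A NOR E))) NOR ((((A NOR A) NOR (E NOR E)) NOR ((A NOR A) NOR (E NOR E))) NOR (((A NOR A) NOR (E NOR E)) NOR ((A NOR A) NOR (E NOR E)))))))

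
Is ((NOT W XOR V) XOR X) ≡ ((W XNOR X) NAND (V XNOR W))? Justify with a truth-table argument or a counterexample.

No. Counterexample: with V=0, X=0, W=0, Expression 1 = 1 but Expression 2 = 0.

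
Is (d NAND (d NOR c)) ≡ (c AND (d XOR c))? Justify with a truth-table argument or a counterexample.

No. Counterexample: with c=0, d=0, Expression 1 = 1 but Expression 2 = 0.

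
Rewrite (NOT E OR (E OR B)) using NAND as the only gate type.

(((E NAND E) NAND (E NAND E)) NAND (((E NAND E) NAND (B NAND B)) NAND ((E NAND E) NAND (B NAND B))))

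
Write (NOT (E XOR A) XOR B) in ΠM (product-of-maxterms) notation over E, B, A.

ΠM(1, 2, 4, 7) = (E OR B OR NOT A) AND (E OR NOT B OR A) AND (NOT E OR B OR A) AND (NOT E OR NOT B OR NOT A)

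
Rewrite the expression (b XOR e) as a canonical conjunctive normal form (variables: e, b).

(e OR b) AND (NOT e OR NOT b)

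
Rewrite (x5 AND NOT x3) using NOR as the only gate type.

((x5 NOR x5) NOR ((x3 NOR x3) NOR (x3 NOR x3)))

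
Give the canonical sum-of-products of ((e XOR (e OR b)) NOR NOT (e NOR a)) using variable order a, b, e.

Σm(0) = (NOT a AND NOT b AND NOT e)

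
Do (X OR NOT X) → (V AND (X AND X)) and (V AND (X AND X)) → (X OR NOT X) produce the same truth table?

No, Converse is not equivalent to original (counterexample: V=0, X=0)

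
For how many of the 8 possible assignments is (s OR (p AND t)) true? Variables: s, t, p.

Satisfying assignments: (0,1,1), (1,0,0), (1,0,1), (1,1,0), (1,1,1)
Count: 5 out of 8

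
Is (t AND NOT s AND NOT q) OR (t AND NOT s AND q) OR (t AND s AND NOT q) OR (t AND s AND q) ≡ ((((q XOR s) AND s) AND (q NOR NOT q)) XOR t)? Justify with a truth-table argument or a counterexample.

Yes, they are equivalent — the two output columns agree on all 8 assignments:
t | s | q | Expression 1 | Expression 2
---------------------------------------
0 | 0 | 0 | 0 | 0
0 | 0 | 1 | 0 | 0
0 | 1 | 0 | 0 | 0
0 | 1 | 1 | 0 | 0
1 | 0 | 0 | 1 | 1
1 | 0 | 1 | 1 | 1
1 | 1 | 0 | 1 | 1
1 | 1 | 1 | 1 | 1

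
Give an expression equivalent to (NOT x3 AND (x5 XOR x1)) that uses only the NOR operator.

(((x3 NOR x3) NOR (x3 NOR x3)) NOR (((((x5 NOR x1) NOR (x5 NOR x1)) NOR ((x5 NOR x1) NOR (x5 NOR x1))) NOR ((((x5 NOR x5) NOR (x1 NOR x1)) NOR ((x5 NOR x5) NOR (x1 NOR x1))) NOR (((x5 NOR x5) NOR (x1 NOR x1)) NOR ((x5 NOR x5) NOR (x1 NOR x1))))) NOR ((((x5 NOR x1) NOR (x5 NOR x1)) NOR ((x5 NOR x1) NOR (x5 NOR x1))) NOR ((((x5 NOR x5) NOR (x1 NOR x1)) NOR ((x5 NOR x5) NOR (x1 NOR x1))) NOR (((x5 NOR x5) NOR (x1 NOR x1)) NOR ((x5 NOR x5) NOR (x1 NOR x1)))))))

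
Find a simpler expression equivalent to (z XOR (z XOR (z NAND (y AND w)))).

By XOR self-cancellation ((E XOR v) XOR v = E):
= (z NAND (y AND w))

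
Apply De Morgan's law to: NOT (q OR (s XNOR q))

NOT q AND NOT (s XNOR q)
De Morgan's: NOT(OR of terms) = AND of negations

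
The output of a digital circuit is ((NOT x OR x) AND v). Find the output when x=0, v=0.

Substituting: ((NOT 0 OR 0) AND 0)
= 0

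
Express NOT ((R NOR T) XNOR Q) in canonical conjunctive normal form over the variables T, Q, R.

(T OR Q OR NOT R) AND (T OR NOT Q OR R) AND (NOT T OR Q OR R) AND (NOT T OR Q OR NOT R)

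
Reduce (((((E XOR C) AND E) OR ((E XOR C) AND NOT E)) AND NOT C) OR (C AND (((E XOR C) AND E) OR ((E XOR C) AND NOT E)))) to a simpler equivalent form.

By distribution ((E AND v) OR (E AND NOT v) = E) then distribution ((E AND v) OR (E AND NOT v) = E):
= (E XOR C)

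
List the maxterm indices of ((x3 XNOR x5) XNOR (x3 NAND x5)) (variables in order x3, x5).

ΠM(1, 2, 3) = (x3 OR NOT x5) AND (NOT x3 OR x5) AND (NOT x3 OR NOT x5)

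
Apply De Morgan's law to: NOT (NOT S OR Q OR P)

S AND NOT Q AND NOT P
De Morgan's: NOT(OR of terms) = AND of negations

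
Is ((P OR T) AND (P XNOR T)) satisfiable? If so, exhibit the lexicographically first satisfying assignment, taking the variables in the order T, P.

T=1, P=1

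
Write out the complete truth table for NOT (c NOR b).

b | c | Output
--------------
0 | 0 | 0
0 | 1 | 1
1 | 0 | 1
1 | 1 | 1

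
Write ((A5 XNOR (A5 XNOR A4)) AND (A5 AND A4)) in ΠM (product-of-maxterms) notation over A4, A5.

ΠM(0, 1, 2) = (A4 OR A5) AND (A4 OR NOT A5) AND (NOT A4 OR A5)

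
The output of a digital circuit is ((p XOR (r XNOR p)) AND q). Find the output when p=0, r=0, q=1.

Substituting: ((0 XOR (0 XNOR 0)) AND 1)
= 1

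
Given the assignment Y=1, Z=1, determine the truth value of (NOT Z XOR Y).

Substituting: (NOT 1 XOR 1)
= 1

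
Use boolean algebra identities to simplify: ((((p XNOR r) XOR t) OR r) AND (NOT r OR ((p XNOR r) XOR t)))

By distribution ((E OR v) AND (E OR NOT v) = E):
= ((p XNOR r) XOR t)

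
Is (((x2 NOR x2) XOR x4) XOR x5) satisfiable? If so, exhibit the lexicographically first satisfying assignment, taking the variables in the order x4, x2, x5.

x4=0, x2=0, x5=0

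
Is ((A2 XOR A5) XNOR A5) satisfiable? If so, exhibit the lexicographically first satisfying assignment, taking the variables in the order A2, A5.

A2=0, A5=0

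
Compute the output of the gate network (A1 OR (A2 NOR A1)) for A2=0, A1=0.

Substituting: (0 OR (0 NOR 0))
= 1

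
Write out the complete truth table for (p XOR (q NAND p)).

p | q | Output
--------------
0 | 0 | 1
0 | 1 | 1
1 | 0 | 0
1 | 1 | 1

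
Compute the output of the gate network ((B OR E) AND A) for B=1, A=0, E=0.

Substituting: ((1 OR 0) AND 0)
= 0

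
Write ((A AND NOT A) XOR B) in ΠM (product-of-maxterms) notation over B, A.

ΠM(0, 1) = (B OR A) AND (B OR NOT A)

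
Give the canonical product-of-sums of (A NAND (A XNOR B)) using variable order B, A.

ΠM(3) = (NOT B OR NOT A)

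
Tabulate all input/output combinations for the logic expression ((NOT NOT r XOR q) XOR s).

r | q | s | Output
------------------
0 | 0 | 0 | 0
0 | 0 | 1 | 1
0 | 1 | 0 | 1
0 | 1 | 1 | 0
1 | 0 | 0 | 1
1 | 0 | 1 | 0
1 | 1 | 0 | 0
1 | 1 | 1 | 1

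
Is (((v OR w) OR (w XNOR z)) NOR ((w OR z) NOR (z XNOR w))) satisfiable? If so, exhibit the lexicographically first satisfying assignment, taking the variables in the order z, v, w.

z=1, v=0, w=0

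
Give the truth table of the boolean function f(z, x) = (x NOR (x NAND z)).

z | x | Output
--------------
0 | 0 | 0
0 | 1 | 0
1 | 0 | 0
1 | 1 | 0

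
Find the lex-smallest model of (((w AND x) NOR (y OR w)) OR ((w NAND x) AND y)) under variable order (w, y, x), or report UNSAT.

w=0, y=0, x=0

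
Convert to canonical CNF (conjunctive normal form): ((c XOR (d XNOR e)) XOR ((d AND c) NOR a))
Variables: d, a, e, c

(d OR a OR e OR c) AND (d OR a OR NOT e OR NOT c) AND (d OR NOT a OR e OR NOT c) AND (d OR NOT a OR NOT e OR c) AND (NOT d OR a OR NOT e OR c) AND (NOT d OR a OR NOT e OR NOT c) AND (NOT d OR NOT a OR e OR c) AND (NOT d OR NOT a OR NOT e OR NOT c)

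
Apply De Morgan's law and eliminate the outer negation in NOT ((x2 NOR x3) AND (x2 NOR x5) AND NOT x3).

NOT (x2 NOR x3) OR NOT (x2 NOR x5) OR x3
De Morgan's: NOT(AND of terms) = OR of negations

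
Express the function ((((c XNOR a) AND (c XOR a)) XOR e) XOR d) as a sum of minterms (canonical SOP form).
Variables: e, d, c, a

Σm(4, 5, 6, 7, 8, 9, 10, 11) = (NOT e AND d AND NOT c AND NOT a) OR (NOT e AND d AND NOT c AND a) OR (NOT e AND d AND c AND NOT a) OR (NOT e AND d AND c AND a) OR (e AND NOT d AND NOT c AND NOT a) OR (e AND NOT d AND NOT c AND a) OR (e AND NOT d AND c AND NOT a) OR (e AND NOT d AND c AND a)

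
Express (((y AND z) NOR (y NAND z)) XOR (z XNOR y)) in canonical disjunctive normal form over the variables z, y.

(NOT z AND NOT y) OR (z AND y)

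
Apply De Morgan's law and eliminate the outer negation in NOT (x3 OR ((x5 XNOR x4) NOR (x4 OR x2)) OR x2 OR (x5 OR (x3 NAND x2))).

NOT x3 AND NOT ((x5 XNOR x4) NOR (x4 OR x2)) AND NOT x2 AND NOT (x5 OR (x3 NAND x2))
De Morgan's: NOT(OR of terms) = AND of negations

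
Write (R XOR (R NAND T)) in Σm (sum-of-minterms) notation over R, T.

Σm(0, 1, 3) = (NOT R AND NOT T) OR (NOT R AND T) OR (R AND T)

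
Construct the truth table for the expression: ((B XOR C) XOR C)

B | C | Output
--------------
0 | 0 | 0
0 | 1 | 0
1 | 0 | 1
1 | 1 | 1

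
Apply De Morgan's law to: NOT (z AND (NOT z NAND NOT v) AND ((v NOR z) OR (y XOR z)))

NOT z OR NOT (NOT z NAND NOT v) OR NOT ((v NOR z) OR (y XOR z))
De Morgan's: NOT(AND of terms) = OR of negations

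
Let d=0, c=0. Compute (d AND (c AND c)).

Substituting: (0 AND (0 AND 0))
= 0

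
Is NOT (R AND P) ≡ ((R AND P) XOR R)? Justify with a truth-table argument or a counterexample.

No. Counterexample: with R=0, P=0, Expression 1 = 1 but Expression 2 = 0.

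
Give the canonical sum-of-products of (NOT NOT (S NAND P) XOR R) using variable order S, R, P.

Σm(0, 1, 4, 7) = (NOT S AND NOT R AND NOT P) OR (NOT S AND NOT R AND P) OR (S AND NOT R AND NOT P) OR (S AND R AND P)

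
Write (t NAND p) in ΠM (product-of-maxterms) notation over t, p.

ΠM(3) = (NOT t OR NOT p)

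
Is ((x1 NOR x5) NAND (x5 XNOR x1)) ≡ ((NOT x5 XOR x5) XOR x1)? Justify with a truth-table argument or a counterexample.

No. Counterexample: with x1=0, x5=0, Expression 1 = 0 but Expression 2 = 1.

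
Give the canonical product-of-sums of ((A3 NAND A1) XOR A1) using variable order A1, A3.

ΠM(2) = (NOT A1 OR A3)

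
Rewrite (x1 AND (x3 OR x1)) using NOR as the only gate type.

((x1 NOR x1) NOR (((x3 NOR x1) NOR (x3 NOR x1)) NOR ((x3 NOR x1) NOR (x3 NOR x1))))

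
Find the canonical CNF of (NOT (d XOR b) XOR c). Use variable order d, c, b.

(d OR c OR NOT b) AND (d OR NOT c OR b) AND (NOT d OR c OR b) AND (NOT d OR NOT c OR NOT b)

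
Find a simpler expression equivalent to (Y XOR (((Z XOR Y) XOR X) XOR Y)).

By XOR self-cancellation ((E XOR v) XOR v = E):
= ((Z XOR Y) XOR X)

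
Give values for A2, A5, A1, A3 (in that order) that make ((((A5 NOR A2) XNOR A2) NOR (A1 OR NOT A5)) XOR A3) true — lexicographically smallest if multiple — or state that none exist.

A2=0, A5=0, A1=0, A3=1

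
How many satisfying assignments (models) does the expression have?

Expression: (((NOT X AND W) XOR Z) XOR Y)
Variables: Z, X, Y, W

Satisfying assignments: (0,0,0,1), (0,0,1,0), (0,1,1,0), (0,1,1,1), (1,0,0,0), (1,0,1,1), (1,1,0,0), (1,1,0,1)
Count: 8 out of 16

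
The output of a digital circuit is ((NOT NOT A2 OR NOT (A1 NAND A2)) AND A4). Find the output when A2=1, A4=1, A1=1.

Substituting: ((NOT NOT 1 OR NOT (1 NAND 1)) AND 1)
= 1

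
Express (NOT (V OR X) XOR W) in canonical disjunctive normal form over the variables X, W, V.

(NOT X AND NOT W AND NOT V) OR (NOT X AND W AND V) OR (X AND W AND NOT V) OR (X AND W AND V)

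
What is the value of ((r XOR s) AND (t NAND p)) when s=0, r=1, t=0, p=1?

Substituting: ((1 XOR 0) AND (0 NAND 1))
= 1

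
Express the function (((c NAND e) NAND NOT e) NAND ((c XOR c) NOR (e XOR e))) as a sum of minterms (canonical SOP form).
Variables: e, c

Σm(0, 1) = (NOT e AND NOT c) OR (NOT e AND c)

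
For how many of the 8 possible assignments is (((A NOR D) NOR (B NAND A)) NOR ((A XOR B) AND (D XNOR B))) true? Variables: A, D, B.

Satisfying assignments: (0,0,0), (0,0,1), (0,1,0), (1,1,0)
Count: 4 out of 8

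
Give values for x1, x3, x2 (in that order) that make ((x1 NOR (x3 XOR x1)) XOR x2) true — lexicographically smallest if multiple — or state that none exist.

x1=0, x3=0, x2=0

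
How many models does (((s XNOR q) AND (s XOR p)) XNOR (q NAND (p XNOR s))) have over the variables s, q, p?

Satisfying assignments: (0,0,1), (0,1,0), (1,1,0), (1,1,1)
Count: 4 out of 8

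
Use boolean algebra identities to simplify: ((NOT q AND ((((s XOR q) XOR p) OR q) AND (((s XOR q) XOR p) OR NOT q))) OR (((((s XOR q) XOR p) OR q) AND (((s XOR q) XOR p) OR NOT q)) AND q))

By distribution ((E AND v) OR (E AND NOT v) = E) then distribution ((E OR v) AND (E OR NOT v) = E):
= ((s XOR q) XOR p)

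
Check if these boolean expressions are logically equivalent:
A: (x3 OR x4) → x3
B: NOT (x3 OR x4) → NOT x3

No, Inverse is not equivalent to original (counterexample: x4=1, x3=0)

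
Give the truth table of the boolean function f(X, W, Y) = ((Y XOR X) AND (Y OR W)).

X | W | Y | Output
------------------
0 | 0 | 0 | 0
0 | 0 | 1 | 1
0 | 1 | 0 | 0
0 | 1 | 1 | 1
1 | 0 | 0 | 0
1 | 0 | 1 | 0
1 | 1 | 0 | 1
1 | 1 | 1 | 0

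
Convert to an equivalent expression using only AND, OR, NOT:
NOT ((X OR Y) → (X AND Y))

(X OR Y) AND NOT (X AND Y)
(Negated implication: NOT(A → B) = A AND NOT B)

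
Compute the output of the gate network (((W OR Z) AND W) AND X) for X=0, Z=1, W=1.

Substituting: (((1 OR 1) AND 1) AND 0)
= 0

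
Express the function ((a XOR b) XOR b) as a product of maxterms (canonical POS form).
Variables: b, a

ΠM(0, 2) = (b OR a) AND (NOT b OR a)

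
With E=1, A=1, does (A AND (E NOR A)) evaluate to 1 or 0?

Substituting: (1 AND (1 NOR 1))
= 0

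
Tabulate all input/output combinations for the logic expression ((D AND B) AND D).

D | B | Output
--------------
0 | 0 | 0
0 | 1 | 0
1 | 0 | 0
1 | 1 | 1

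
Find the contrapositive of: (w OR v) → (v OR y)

Contrapositive: NOT (v OR y) → NOT (w OR v)
Note: A statement and its contrapositive are logically equivalent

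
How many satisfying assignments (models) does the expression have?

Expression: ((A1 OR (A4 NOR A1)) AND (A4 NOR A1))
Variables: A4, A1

Satisfying assignments: (0,0)
Count: 1 out of 4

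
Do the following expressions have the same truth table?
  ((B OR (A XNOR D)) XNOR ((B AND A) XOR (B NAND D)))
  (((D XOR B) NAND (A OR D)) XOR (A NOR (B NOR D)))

No. Counterexample: with D=0, B=0, A=1, Expression 1 = 0 but Expression 2 = 1.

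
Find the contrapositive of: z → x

Contrapositive: NOT x → NOT z
Note: A statement and its contrapositive are logically equivalent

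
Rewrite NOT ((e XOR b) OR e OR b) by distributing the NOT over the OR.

NOT (e XOR b) AND NOT e AND NOT b
De Morgan's: NOT(OR of terms) = AND of negations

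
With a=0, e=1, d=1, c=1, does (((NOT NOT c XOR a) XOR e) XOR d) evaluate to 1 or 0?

Substituting: (((NOT NOT 1 XOR 0) XOR 1) XOR 1)
= 1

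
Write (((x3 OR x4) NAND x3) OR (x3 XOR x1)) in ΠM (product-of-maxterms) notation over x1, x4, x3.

ΠM(5, 7) = (NOT x1 OR x4 OR NOT x3) AND (NOT x1 OR NOT x4 OR NOT x3)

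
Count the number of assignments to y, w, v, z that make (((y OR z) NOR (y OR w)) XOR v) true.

Satisfying assignments: (0,0,0,0), (0,0,1,1), (0,1,1,0), (0,1,1,1), (1,0,1,0), (1,0,1,1), (1,1,1,0), (1,1,1,1)
Count: 8 out of 16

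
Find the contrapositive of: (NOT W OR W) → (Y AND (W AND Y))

Contrapositive: NOT (Y AND (W AND Y)) → NOT (NOT W OR W)
Note: A statement and its contrapositive are logically equivalent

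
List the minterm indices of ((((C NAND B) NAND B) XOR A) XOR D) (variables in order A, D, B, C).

Σm(0, 1, 3, 6, 10, 12, 13, 15) = (NOT A AND NOT D AND NOT B AND NOT C) OR (NOT A AND NOT D AND NOT B AND C) OR (NOT A AND NOT D AND B AND C) OR (NOT A AND D AND B AND NOT C) OR (A AND NOT D AND B AND NOT C) OR (A AND D AND NOT B AND NOT C) OR (A AND D AND NOT B AND C) OR (A AND D AND B AND C)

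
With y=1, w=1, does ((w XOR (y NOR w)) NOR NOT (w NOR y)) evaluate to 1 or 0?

Substituting: ((1 XOR (1 NOR 1)) NOR NOT (1 NOR 1))
= 0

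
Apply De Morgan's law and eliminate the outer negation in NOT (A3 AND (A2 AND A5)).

NOT A3 OR NOT (A2 AND A5)
De Morgan's: NOT(AND of terms) = OR of negations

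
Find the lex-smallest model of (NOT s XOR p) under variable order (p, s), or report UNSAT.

p=0, s=0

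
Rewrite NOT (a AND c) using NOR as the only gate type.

(((a NOR a) NOR (c NOR c)) NOR ((a NOR a) NOR (c NOR c)))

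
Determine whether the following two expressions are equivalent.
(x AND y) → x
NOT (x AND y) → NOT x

No, Inverse is not equivalent to original (counterexample: y=0, x=1)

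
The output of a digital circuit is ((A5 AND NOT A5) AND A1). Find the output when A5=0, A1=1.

Substituting: ((0 AND NOT 0) AND 1)
= 0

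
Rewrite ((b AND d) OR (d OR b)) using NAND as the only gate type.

((((b NAND d) NAND (b NAND d)) NAND ((b NAND d) NAND (b NAND d))) NAND (((d NAND d) NAND (b NAND b)) NAND ((d NAND d) NAND (b NAND b))))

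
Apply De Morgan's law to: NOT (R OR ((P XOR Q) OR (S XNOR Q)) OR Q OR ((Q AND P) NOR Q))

NOT R AND NOT ((P XOR Q) OR (S XNOR Q)) AND NOT Q AND NOT ((Q AND P) NOR Q)
De Morgan's: NOT(OR of terms) = AND of negations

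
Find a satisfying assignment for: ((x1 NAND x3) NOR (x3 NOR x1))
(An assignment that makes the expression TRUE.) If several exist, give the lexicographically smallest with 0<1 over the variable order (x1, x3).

x1=1, x3=1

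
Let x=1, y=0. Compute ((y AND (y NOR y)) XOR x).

Substituting: ((0 AND (0 NOR 0)) XOR 1)
= 1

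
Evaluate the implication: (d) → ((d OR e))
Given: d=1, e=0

Antecedent (d) = 1; consequent ((d OR e)) = 1.
1 → 1 = 1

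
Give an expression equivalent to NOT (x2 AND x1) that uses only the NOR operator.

(((x2 NOR x2) NOR (x1 NOR x1)) NOR ((x2 NOR x2) NOR (x1 NOR x1)))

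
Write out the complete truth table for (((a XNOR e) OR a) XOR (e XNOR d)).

a | e | d | Output
------------------
0 | 0 | 0 | 0
0 | 0 | 1 | 1
0 | 1 | 0 | 0
0 | 1 | 1 | 1
1 | 0 | 0 | 0
1 | 0 | 1 | 1
1 | 1 | 0 | 1
1 | 1 | 1 | 0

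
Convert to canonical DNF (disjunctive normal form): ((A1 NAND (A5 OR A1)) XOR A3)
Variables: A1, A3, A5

(NOT A1 AND NOT A3 AND NOT A5) OR (NOT A1 AND NOT A3 AND A5) OR (A1 AND A3 AND NOT A5) OR (A1 AND A3 AND A5)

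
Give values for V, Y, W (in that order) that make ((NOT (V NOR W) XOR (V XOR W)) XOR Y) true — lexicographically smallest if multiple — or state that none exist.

V=0, Y=1, W=0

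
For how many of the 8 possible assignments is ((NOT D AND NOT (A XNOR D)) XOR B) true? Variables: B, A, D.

Satisfying assignments: (0,1,0), (1,0,0), (1,0,1), (1,1,1)
Count: 4 out of 8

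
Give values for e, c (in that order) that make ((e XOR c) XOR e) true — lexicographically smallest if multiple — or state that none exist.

e=0, c=1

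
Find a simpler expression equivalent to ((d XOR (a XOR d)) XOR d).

By XOR self-cancellation ((E XOR v) XOR v = E):
= (a XOR d)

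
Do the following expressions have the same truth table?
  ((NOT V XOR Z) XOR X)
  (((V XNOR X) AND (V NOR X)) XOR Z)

No. Counterexample: with Z=0, V=1, X=1, Expression 1 = 1 but Expression 2 = 0.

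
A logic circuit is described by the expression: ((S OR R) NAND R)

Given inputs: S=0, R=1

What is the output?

Substituting: ((0 OR 1) NAND 1)
= 0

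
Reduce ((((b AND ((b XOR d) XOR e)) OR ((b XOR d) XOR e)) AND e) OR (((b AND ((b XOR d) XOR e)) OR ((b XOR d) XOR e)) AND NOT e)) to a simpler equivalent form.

By distribution ((E AND v) OR (E AND NOT v) = E) then absorption (E OR (E AND v) = E):
= ((b XOR d) XOR e)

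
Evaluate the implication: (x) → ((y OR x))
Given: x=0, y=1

Antecedent (x) = 0; consequent ((y OR x)) = 1.
0 → 1 = 1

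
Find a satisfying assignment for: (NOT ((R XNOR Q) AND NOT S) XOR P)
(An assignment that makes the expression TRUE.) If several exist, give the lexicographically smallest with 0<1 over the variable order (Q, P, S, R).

Q=0, P=0, S=0, R=1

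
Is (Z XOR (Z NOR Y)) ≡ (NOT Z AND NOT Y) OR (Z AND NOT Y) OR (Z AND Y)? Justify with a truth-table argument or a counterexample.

Yes, they are equivalent — the two output columns agree on all 4 assignments:
Z | Y | Expression 1 | Expression 2
-----------------------------------
0 | 0 | 1 | 1
0 | 1 | 0 | 0
1 | 0 | 1 | 1
1 | 1 | 1 | 1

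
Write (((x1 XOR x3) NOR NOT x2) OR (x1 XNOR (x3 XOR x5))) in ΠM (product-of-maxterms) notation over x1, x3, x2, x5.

ΠM(1, 4, 6, 8, 10, 13) = (x1 OR x3 OR x2 OR NOT x5) AND (x1 OR NOT x3 OR x2 OR x5) AND (x1 OR NOT x3 OR NOT x2 OR x5) AND (NOT x1 OR x3 OR x2 OR x5) AND (NOT x1 OR x3 OR NOT x2 OR x5) AND (NOT x1 OR NOT x3 OR x2 OR NOT x5)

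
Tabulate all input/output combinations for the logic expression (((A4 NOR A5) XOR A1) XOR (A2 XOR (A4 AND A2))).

A1 | A2 | A5 | A4 | Output
--------------------------
0 | 0 | 0 | 0 | 1
0 | 0 | 0 | 1 | 0
0 | 0 | 1 | 0 | 0
0 | 0 | 1 | 1 | 0
0 | 1 | 0 | 0 | 0
0 | 1 | 0 | 1 | 0
0 | 1 | 1 | 0 | 1
0 | 1 | 1 | 1 | 0
1 | 0 | 0 | 0 | 0
1 | 0 | 0 | 1 | 1
1 | 0 | 1 | 0 | 1
1 | 0 | 1 | 1 | 1
1 | 1 | 0 | 0 | 1
1 | 1 | 0 | 1 | 1
1 | 1 | 1 | 0 | 0
1 | 1 | 1 | 1 | 1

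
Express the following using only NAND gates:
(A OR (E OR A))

((A NAND A) NAND (((E NAND E) NAND (A NAND A)) NAND ((E NAND E) NAND (A NAND A))))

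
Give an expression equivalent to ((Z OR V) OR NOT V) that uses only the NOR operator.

((((Z NOR V) NOR (Z NOR V)) NOR (V NOR V)) NOR (((Z NOR V) NOR (Z NOR V)) NOR (V NOR V)))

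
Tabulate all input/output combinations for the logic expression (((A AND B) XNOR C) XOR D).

D | B | A | C | Output
----------------------
0 | 0 | 0 | 0 | 1
0 | 0 | 0 | 1 | 0
0 | 0 | 1 | 0 | 1
0 | 0 | 1 | 1 | 0
0 | 1 | 0 | 0 | 1
0 | 1 | 0 | 1 | 0
0 | 1 | 1 | 0 | 0
0 | 1 | 1 | 1 | 1
1 | 0 | 0 | 0 | 0
1 | 0 | 0 | 1 | 1
1 | 0 | 1 | 0 | 0
1 | 0 | 1 | 1 | 1
1 | 1 | 0 | 0 | 0
1 | 1 | 0 | 1 | 1
1 | 1 | 1 | 0 | 1
1 | 1 | 1 | 1 | 0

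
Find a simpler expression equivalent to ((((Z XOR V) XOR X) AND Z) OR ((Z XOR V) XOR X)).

By absorption (E OR (E AND v) = E):
= ((Z XOR V) XOR X)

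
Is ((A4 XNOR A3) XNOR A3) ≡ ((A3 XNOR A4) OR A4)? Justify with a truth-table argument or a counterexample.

No. Counterexample: with A3=0, A4=0, Expression 1 = 0 but Expression 2 = 1.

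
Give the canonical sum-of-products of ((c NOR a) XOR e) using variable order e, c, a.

Σm(0, 5, 6, 7) = (NOT e AND NOT c AND NOT a) OR (e AND NOT c AND a) OR (e AND c AND NOT a) OR (e AND c AND a)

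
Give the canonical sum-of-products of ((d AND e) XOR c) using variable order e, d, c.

Σm(1, 3, 5, 6) = (NOT e AND NOT d AND c) OR (NOT e AND d AND c) OR (e AND NOT d AND c) OR (e AND d AND NOT c)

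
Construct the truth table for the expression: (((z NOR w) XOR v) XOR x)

v | z | x | w | Output
----------------------
0 | 0 | 0 | 0 | 1
0 | 0 | 0 | 1 | 0
0 | 0 | 1 | 0 | 0
0 | 0 | 1 | 1 | 1
0 | 1 | 0 | 0 | 0
0 | 1 | 0 | 1 | 0
0 | 1 | 1 | 0 | 1
0 | 1 | 1 | 1 | 1
1 | 0 | 0 | 0 | 0
1 | 0 | 0 | 1 | 1
1 | 0 | 1 | 0 | 1
1 | 0 | 1 | 1 | 0
1 | 1 | 0 | 0 | 1
1 | 1 | 0 | 1 | 1
1 | 1 | 1 | 0 | 0
1 | 1 | 1 | 1 | 0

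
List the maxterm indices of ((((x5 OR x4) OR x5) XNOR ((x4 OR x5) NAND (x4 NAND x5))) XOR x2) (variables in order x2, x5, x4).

ΠM(0, 1, 2, 7) = (x2 OR x5 OR x4) AND (x2 OR x5 OR NOT x4) AND (x2 OR NOT x5 OR x4) AND (NOT x2 OR NOT x5 OR NOT x4)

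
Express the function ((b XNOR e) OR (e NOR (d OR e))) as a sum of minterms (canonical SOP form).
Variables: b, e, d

Σm(0, 1, 4, 6, 7) = (NOT b AND NOT e AND NOT d) OR (NOT b AND NOT e AND d) OR (b AND NOT e AND NOT d) OR (b AND e AND NOT d) OR (b AND e AND d)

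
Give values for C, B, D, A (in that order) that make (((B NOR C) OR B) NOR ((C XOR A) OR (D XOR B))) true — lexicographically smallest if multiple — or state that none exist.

C=1, B=0, D=0, A=1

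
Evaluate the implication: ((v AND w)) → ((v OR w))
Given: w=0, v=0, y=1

Antecedent ((v AND w)) = 0; consequent ((v OR w)) = 0.
0 → 0 = 1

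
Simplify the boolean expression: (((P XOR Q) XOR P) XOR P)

By XOR self-cancellation ((E XOR v) XOR v = E):
= (P XOR Q)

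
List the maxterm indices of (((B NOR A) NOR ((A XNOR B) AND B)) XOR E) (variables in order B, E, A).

ΠM(0, 3, 5, 6) = (B OR E OR A) AND (B OR NOT E OR NOT A) AND (NOT B OR E OR NOT A) AND (NOT B OR NOT E OR A)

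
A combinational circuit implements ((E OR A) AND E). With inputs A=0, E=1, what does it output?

Substituting: ((1 OR 0) AND 1)
= 1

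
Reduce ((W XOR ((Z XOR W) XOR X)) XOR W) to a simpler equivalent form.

By XOR self-cancellation ((E XOR v) XOR v = E):
= ((Z XOR W) XOR X)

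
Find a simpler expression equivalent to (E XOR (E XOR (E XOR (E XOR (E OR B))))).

By XOR self-cancellation ((E XOR v) XOR v = E) then XOR self-cancellation ((E XOR v) XOR v = E):
= (E OR B)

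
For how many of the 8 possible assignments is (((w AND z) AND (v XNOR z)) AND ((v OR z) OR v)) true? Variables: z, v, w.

Satisfying assignments: (1,1,1)
Count: 1 out of 8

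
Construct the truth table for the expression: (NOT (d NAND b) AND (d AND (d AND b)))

b | d | Output
--------------
0 | 0 | 0
0 | 1 | 0
1 | 0 | 0
1 | 1 | 1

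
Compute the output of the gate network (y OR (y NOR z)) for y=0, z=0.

Substituting: (0 OR (0 NOR 0))
= 1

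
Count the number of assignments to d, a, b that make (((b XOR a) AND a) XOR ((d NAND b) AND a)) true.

Satisfying assignments: (0,1,1)
Count: 1 out of 8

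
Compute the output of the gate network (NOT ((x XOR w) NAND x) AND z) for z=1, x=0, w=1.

Substituting: (NOT ((0 XOR 1) NAND 0) AND 1)
= 0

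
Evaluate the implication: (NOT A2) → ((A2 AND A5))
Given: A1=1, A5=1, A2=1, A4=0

Antecedent (NOT A2) = 0; consequent ((A2 AND A5)) = 1.
0 → 1 = 1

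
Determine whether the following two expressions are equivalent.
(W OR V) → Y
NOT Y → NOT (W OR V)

Yes, Contrapositive is always equivalent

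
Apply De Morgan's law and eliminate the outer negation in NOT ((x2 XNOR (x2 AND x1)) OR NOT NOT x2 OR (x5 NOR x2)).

NOT (x2 XNOR (x2 AND x1)) AND NOT x2 AND NOT (x5 NOR x2)
De Morgan's: NOT(OR of terms) = AND of negations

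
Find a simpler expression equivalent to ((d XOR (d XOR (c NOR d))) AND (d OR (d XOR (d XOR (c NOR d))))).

By absorption (E AND (E OR v) = E) then XOR self-cancellation ((E XOR v) XOR v = E):
= (c NOR d)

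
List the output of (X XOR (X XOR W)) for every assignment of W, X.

W | X | Output
--------------
0 | 0 | 0
0 | 1 | 0
1 | 0 | 1
1 | 1 | 1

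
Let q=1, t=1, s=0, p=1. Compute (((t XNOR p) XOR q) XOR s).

Substituting: (((1 XNOR 1) XOR 1) XOR 0)
= 0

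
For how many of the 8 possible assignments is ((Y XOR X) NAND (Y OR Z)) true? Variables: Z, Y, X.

Satisfying assignments: (0,0,0), (0,0,1), (0,1,1), (1,0,0), (1,1,1)
Count: 5 out of 8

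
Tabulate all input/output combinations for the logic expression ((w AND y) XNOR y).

y | w | Output
--------------
0 | 0 | 1
0 | 1 | 1
1 | 0 | 0
1 | 1 | 1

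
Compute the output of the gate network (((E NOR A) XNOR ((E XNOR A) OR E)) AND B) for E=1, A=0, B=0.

Substituting: (((1 NOR 0) XNOR ((1 XNOR 0) OR 1)) AND 0)
= 0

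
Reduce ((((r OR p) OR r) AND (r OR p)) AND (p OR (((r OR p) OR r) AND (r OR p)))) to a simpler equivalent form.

By absorption (E AND (E OR v) = E) then absorption (E AND (E OR v) = E):
= (r OR p)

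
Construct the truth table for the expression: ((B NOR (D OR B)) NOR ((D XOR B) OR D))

B | D | Output
--------------
0 | 0 | 0
0 | 1 | 0
1 | 0 | 0
1 | 1 | 0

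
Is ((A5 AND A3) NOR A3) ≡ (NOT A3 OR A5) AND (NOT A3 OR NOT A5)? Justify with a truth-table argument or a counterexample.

Yes, they are equivalent — the two output columns agree on all 4 assignments:
A3 | A5 | Expression 1 | Expression 2
-------------------------------------
0 | 0 | 1 | 1
0 | 1 | 1 | 1
1 | 0 | 0 | 0
1 | 1 | 0 | 0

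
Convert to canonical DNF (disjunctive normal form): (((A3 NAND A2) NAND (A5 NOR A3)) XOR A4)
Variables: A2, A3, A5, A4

(NOT A2 AND NOT A3 AND NOT A5 AND A4) OR (NOT A2 AND NOT A3 AND A5 AND NOT A4) OR (NOT A2 AND A3 AND NOT A5 AND NOT A4) OR (NOT A2 AND A3 AND A5 AND NOT A4) OR (A2 AND NOT A3 AND NOT A5 AND A4) OR (A2 AND NOT A3 AND A5 AND NOT A4) OR (A2 AND A3 AND NOT A5 AND NOT A4) OR (A2 AND A3 AND A5 AND NOT A4)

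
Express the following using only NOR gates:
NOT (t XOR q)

(((((t NOR q) NOR (t NOR q)) NOR ((t NOR q) NOR (t NOR q))) NOR ((((t NOR t) NOR (q NOR q)) NOR ((t NOR t) NOR (q NOR q))) NOR (((t NOR t) NOR (q NOR q)) NOR ((t NOR t) NOR (q NOR q))))) NOR ((((t NOR q) NOR (t NOR q)) NOR ((t NOR q) NOR (t NOR q))) NOR ((((t NOR t) NOR (q NOR q)) NOR ((t NOR t) NOR (q NOR q))) NOR (((t NOR t) NOR (q NOR q)) NOR ((t NOR t) NOR (q NOR q))))))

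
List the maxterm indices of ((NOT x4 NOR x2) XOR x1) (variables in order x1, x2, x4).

ΠM(0, 2, 3, 5) = (x1 OR x2 OR x4) AND (x1 OR NOT x2 OR x4) AND (x1 OR NOT x2 OR NOT x4) AND (NOT x1 OR x2 OR NOT x4)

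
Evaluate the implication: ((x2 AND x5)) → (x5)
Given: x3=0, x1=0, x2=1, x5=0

Antecedent ((x2 AND x5)) = 0; consequent (x5) = 0.
0 → 0 = 1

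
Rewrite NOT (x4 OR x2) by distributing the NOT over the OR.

NOT x4 AND NOT x2
De Morgan's: NOT(OR of terms) = AND of negations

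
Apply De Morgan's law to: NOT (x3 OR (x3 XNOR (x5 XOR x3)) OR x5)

NOT x3 AND NOT (x3 XNOR (x5 XOR x3)) AND NOT x5
De Morgan's: NOT(OR of terms) = AND of negations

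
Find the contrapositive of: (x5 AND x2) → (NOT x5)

Contrapositive: x5 → NOT (x5 AND x2)
Note: A statement and its contrapositive are logically equivalent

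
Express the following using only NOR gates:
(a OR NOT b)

((a NOR (b NOR b)) NOR (a NOR (b NOR b)))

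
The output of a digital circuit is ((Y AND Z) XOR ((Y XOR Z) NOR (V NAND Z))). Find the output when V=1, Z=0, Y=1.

Substituting: ((1 AND 0) XOR ((1 XOR 0) NOR (1 NAND 0)))
= 0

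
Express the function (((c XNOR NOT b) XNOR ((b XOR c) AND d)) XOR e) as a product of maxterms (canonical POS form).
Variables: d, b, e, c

ΠM(1, 2, 4, 7, 10, 11, 14, 15) = (d OR b OR e OR NOT c) AND (d OR b OR NOT e OR c) AND (d OR NOT b OR e OR c) AND (d OR NOT b OR NOT e OR NOT c) AND (NOT d OR b OR NOT e OR c) AND (NOT d OR b OR NOT e OR NOT c) AND (NOT d OR NOT b OR NOT e OR c) AND (NOT d OR NOT b OR NOT e OR NOT c)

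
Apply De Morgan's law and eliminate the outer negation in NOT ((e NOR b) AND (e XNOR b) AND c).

NOT (e NOR b) OR NOT (e XNOR b) OR NOT c
De Morgan's: NOT(AND of terms) = OR of negations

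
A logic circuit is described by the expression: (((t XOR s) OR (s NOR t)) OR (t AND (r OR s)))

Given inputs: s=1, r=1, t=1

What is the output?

Substituting: (((1 XOR 1) OR (1 NOR 1)) OR (1 AND (1 OR 1)))
= 1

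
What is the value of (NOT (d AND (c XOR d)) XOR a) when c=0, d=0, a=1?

Substituting: (NOT (0 AND (0 XOR 0)) XOR 1)
= 0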